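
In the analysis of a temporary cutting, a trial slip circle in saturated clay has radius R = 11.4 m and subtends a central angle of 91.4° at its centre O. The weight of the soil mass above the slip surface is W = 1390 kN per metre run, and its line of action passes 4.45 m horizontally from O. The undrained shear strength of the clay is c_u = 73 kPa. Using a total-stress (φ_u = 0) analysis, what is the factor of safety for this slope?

FS = 2.45

Taking moments about the centre O, the resisting moment is provided by the undrained shear strength acting along the arc:
Arc length L_a = R·θ = 11.4·(91.4°·π/180) = 11.4·1.5952 = 18.19 m
M_R = c_u·L_a·R = 73·18.19·11.4 = 15134.1 kN·m/m
M_D = W·d = 1390·4.45 = 6185.5 kN·m/m
FS = M_R / M_D = 15134.1 / 6185.5 = 2.447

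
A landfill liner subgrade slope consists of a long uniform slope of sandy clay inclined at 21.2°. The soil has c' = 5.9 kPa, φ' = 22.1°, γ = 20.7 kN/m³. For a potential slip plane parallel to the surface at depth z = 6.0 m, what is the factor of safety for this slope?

For an infinite slope with a slip plane parallel to the surface (no pore pressure): FS = [c' + γz cos²β tanφ'] / [γz sinβ cosβ].
γz = 20.7·6.0 = 124.20 kN/m²
Numerator = 5.9 + 124.20·cos²21.2°·tan22.1° = 5.9 + 124.20·0.8692·0.4061 = 49.737 kPa
Denominator = 124.20·sin21.2°·cos21.2° = 124.20·0.3616·0.9323 = 41.874 kPa
FS = 49.737 / 41.874 = 1.188

FS = 1.19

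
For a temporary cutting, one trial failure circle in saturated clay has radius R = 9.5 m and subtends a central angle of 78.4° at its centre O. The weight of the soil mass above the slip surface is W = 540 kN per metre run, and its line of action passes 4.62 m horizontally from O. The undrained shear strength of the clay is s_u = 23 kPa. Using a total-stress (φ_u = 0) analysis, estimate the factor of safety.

Taking moments about the centre O, the resisting moment is provided by the undrained shear strength acting along the arc:
Arc length L_a = R·θ = 9.5·(78.4°·π/180) = 9.5·1.3683 = 13.00 m
M_R = s_u·L_a·R = 23·13.00·9.5 = 2840.3 kN·m/m
M_D = W·d = 540·4.62 = 2494.8 kN·m/m
FS = M_R / M_D = 2840.3 / 2494.8 = 1.138

FS = 1.14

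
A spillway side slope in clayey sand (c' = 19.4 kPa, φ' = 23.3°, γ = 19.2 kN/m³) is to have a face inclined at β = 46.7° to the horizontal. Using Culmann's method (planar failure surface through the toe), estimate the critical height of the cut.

Culmann's analysis gives the critical failure plane at α_cr = (β + φ')/2 = (46.7 + 23.3)/2 = 35.0°, and the critical height
H_c = (4c'/γ) · sinβ cosφ' / [1 − cos(β − φ')]
    = (4·19.4/19.2) · sin46.7°·cos23.3° / [1 − cos(23.4°)]
    = 4.042 · 0.7278·0.9184 / [1 − 0.9178]
    = 4.042 · 0.6684 / 0.0822
    = 32.85 m

H_c = 32.85 m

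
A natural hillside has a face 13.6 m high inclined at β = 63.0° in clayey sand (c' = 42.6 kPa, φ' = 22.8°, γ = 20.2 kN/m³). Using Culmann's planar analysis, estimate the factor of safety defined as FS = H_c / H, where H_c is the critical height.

FS = 2.16

H_c = (4c'/γ) · sinβ cosφ' / [1 − cos(β − φ')]
    = (4·42.6/20.2) · sin63.0°·cos22.8° / [1 − cos40.2°]
    = 8.436 · 0.8214 / 0.2362 = 29.33 m
FS = H_c / H = 29.33 / 13.6 = 2.157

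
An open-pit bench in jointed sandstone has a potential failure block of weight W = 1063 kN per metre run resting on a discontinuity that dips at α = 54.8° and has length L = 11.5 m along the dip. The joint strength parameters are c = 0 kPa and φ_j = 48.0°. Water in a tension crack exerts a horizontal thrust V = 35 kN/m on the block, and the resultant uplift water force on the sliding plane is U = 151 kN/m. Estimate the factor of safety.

Resolving the block weight along and normal to the plane and applying the Mohr–Coulomb strength on the joint:
N' = W cosα − U − V sinα = 1063·cos54.8° − 151 − 35·sin54.8° = 433.1 kN/m
Driving force T = W sinα + V cosα = 1063·sin54.8° + 35·cos54.8° = 888.8 kN/m
Resisting force R = c·L + N'·tanφ_j = 0·11.5 + 433.1·tan48.0° = 0.0 + 481.1 = 481.1 kN/m
FS = R / T = 481.1 / 888.8 = 0.541

FS = 0.54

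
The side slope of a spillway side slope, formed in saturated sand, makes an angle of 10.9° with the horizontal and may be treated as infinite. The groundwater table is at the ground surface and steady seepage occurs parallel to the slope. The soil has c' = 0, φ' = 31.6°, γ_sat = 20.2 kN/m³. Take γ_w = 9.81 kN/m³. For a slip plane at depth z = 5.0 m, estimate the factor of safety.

FS = 1.64

With seepage parallel to the slope and the water table at the surface, the effective normal stress on the slip plane uses the buoyant unit weight γ' = γ_sat − γ_w while the driving shear stress uses γ_sat:
FS = [c' + γ' z cos²β tanφ'] / [γ_sat z sinβ cosβ]
(For c' = 0 this reduces to FS = (γ'/γ_sat)·tanφ'/tanβ.)
γ' = 20.2 − 9.81 = 10.39 kN/m³
Numerator = 0.0 + 10.39·5.0·cos²10.9°·tan31.6° = 0.0 + 10.39·5.0·0.9642·0.6152 = 30.817 kPa
Denominator = 20.2·5.0·sin10.9°·cos10.9° = 20.2·5.0·0.1891·0.9820 = 18.754 kPa
FS = 30.817 / 18.754 = 1.643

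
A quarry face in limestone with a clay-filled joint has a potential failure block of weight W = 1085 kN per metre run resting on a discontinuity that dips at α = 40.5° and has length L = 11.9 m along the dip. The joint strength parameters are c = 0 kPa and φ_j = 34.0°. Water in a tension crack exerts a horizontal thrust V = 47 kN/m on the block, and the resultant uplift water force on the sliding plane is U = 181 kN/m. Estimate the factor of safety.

FS = 0.56

Resolving the block weight along and normal to the plane and applying the Mohr–Coulomb strength on the joint:
N' = W cosα − U − V sinα = 1085·cos40.5° − 181 − 47·sin40.5° = 613.5 kN/m
Driving force T = W sinα + V cosα = 1085·sin40.5° + 47·cos40.5° = 740.4 kN/m
Resisting force R = c·L + N'·tanφ_j = 0·11.9 + 613.5·tan34.0° = 0.0 + 413.8 = 413.8 kN/m
FS = R / T = 413.8 / 740.4 = 0.559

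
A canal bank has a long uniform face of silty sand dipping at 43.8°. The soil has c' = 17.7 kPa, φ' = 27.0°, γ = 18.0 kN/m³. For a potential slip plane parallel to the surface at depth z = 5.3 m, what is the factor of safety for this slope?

FS = 0.90

For an infinite slope with a slip plane parallel to the surface (no pore pressure): FS = [c' + γz cos²β tanφ'] / [γz sinβ cosβ].
γz = 18.0·5.3 = 95.40 kN/m²
Numerator = 17.7 + 95.40·cos²43.8°·tan27.0° = 17.7 + 95.40·0.5209·0.5095 = 43.022 kPa
Denominator = 95.40·sin43.8°·cos43.8° = 95.40·0.6921·0.7218 = 47.658 kPa
FS = 43.022 / 47.658 = 0.903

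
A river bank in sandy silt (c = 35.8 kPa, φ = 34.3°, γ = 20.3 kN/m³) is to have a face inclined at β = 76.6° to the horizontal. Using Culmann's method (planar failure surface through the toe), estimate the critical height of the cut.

Culmann's analysis gives the critical failure plane at α_cr = (β + φ)/2 = (76.6 + 34.3)/2 = 55.4°, and the critical height
H_c = (4c/γ) · sinβ cosφ / [1 − cos(β − φ)]
    = (4·35.8/20.3) · sin76.6°·cos34.3° / [1 − cos(42.3°)]
    = 7.054 · 0.9728·0.8261 / [1 − 0.7396]
    = 7.054 · 0.8036 / 0.2604
    = 21.77 m

H_c = 21.77 m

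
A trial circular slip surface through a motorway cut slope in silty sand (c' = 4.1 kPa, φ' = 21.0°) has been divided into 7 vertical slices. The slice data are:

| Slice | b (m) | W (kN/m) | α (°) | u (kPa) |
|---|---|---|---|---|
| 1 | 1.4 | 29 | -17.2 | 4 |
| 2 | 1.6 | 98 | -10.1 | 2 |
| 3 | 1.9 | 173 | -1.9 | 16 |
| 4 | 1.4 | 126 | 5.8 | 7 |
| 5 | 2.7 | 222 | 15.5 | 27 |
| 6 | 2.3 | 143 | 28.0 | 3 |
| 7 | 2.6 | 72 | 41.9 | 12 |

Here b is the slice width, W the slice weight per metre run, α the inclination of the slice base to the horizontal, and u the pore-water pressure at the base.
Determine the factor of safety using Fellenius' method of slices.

Ordinary method of slices: FS = Σ[c'·Δl_i + (W_i cosα_i − u_i·Δl_i)·tanφ'] / Σ W_i sinα_i, with Δl_i = b_i / cosα_i.
Slice 1: Δl = 1.4/cos(-17.2°) = 1.466 m; N'_1 = 29·cos(-17.2°) − 4·1.466 = 21.8; c'Δl = 6.01; W sinα = -8.6
Slice 2: Δl = 1.6/cos(-10.1°) = 1.625 m; N'_2 = 98·cos(-10.1°) − 2·1.625 = 93.2; c'Δl = 6.66; W sinα = -17.2
Slice 3: Δl = 1.9/cos(-1.9°) = 1.901 m; N'_3 = 173·cos(-1.9°) − 16·1.901 = 142.5; c'Δl = 7.79; W sinα = -5.7
Slice 4: Δl = 1.4/cos5.8° = 1.407 m; N'_4 = 126·cos5.8° − 7·1.407 = 115.5; c'Δl = 5.77; W sinα = 12.7
Slice 5: Δl = 2.7/cos15.5° = 2.802 m; N'_5 = 222·cos15.5° − 27·2.802 = 138.3; c'Δl = 11.49; W sinα = 59.3
Slice 6: Δl = 2.3/cos28.0° = 2.605 m; N'_6 = 143·cos28.0° − 3·2.605 = 118.4; c'Δl = 10.68; W sinα = 67.1
Slice 7: Δl = 2.6/cos41.9° = 3.493 m; N'_7 = 72·cos41.9° − 12·3.493 = 11.7; c'Δl = 14.32; W sinα = 48.1
Σc'Δl = 62.7 kN/m; ΣN' = 641.5 kN/m; ΣW sinα = 155.8 kN/m
Resisting = 62.7 + 641.5·tan21.0° = 62.7 + 246.2 = 309.0 kN/m
FS = 309.0 / 155.8 = 1.983

FS = 1.98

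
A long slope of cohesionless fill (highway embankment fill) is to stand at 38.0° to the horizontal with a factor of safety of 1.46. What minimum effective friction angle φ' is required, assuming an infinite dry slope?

FS = tanφ'/tanβ ⇒ tanφ' = FS · tanβ = 1.46 · tan38.0° = 1.1407
φ' = arctan(1.1407) = 48.76°

φ' = 48.8°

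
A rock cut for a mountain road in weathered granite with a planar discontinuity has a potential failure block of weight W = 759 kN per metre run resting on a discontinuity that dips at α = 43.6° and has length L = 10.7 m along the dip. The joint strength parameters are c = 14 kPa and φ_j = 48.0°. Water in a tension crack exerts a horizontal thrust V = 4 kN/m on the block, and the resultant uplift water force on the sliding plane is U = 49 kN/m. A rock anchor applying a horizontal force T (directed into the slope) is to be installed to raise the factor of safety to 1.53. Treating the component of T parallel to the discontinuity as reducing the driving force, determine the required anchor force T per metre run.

Resolving forces along and normal to the sliding plane, with the horizontal anchor force T adding T·sinα to the effective normal force and T·cosα acting up the plane against the driving force:
FS = [cL + (W cosα − U − V sinα + T sinα) tanφ_j] / [W sinα + V cosα − T cosα]
Without the anchor: N' = 497.9 kN/m, driving T_d = 526.3 kN/m, resisting R = 14·10.7 + 497.9·tan48.0° = 702.8 kN/m, FS = 1.34.
Setting FS = 1.53 and solving for T:
1.53·(526.3 − T cos43.6°) = 702.8 + T sin43.6°·tan48.0°
T·(sin43.6°·tan48.0° + 1.53·cos43.6°) = 1.53·526.3 − 702.8
T·(0.6896·1.1106 + 1.53·0.7242) = 805.3 − 702.8 = 102.5
T·1.8739 = 102.5
T = 54.7 kN/m

T = 55 kN/m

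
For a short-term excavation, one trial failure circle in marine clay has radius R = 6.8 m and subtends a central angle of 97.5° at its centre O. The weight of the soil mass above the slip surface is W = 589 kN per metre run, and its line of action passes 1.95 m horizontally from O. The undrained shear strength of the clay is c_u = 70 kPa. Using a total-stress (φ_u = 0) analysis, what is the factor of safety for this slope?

FS = 4.80

Taking moments about the centre O, the resisting moment is provided by the undrained shear strength acting along the arc:
Arc length L_a = R·θ = 6.8·(97.5°·π/180) = 6.8·1.7017 = 11.57 m
M_R = c_u·L_a·R = 70·11.57·6.8 = 5508.0 kN·m/m
M_D = W·d = 589·1.95 = 1148.5 kN·m/m
FS = M_R / M_D = 5508.0 / 1148.5 = 4.796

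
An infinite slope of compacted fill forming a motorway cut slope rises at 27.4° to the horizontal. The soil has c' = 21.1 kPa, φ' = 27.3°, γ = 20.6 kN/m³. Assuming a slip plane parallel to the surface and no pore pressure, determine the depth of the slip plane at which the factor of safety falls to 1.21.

z = 11.70 m

Setting FS = 1.21 in FS = [c' + γz cos²β tanφ'] / [γz sinβ cosβ] and solving for z:
z = c' / [γ cosβ (FS·sinβ − cosβ·tanφ')]
  = 21.1 / [20.6·cos27.4°·(1.21·sin27.4° − cos27.4°·tan27.3°)]
  = 21.1 / [20.6·0.8878·(1.21·0.4602 − 0.8878·0.5161)]
  = 21.1 / 1.8034 = 11.700 m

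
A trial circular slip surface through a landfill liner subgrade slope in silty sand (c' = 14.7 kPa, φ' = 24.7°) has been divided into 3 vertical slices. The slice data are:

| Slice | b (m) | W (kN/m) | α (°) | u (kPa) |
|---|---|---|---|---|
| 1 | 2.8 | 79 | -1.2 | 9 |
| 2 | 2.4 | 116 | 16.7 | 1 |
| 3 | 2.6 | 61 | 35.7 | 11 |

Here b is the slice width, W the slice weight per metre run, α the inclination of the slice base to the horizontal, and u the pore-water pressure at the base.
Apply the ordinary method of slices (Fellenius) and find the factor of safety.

FS = 3.07

Ordinary method of slices: FS = Σ[c'·Δl_i + (W_i cosα_i − u_i·Δl_i)·tanφ'] / Σ W_i sinα_i, with Δl_i = b_i / cosα_i.
Slice 1: Δl = 2.8/cos(-1.2°) = 2.801 m; N'_1 = 79·cos(-1.2°) − 9·2.801 = 53.8; c'Δl = 41.17; W sinα = -1.7
Slice 2: Δl = 2.4/cos16.7° = 2.506 m; N'_2 = 116·cos16.7° − 1·2.506 = 108.6; c'Δl = 36.83; W sinα = 33.3
Slice 3: Δl = 2.6/cos35.7° = 3.202 m; N'_3 = 61·cos35.7° − 11·3.202 = 14.3; c'Δl = 47.06; W sinα = 35.6
Σc'Δl = 125.1 kN/m; ΣN' = 176.7 kN/m; ΣW sinα = 67.3 kN/m
Resisting = 125.1 + 176.7·tan24.7° = 125.1 + 81.3 = 206.3 kN/m
FS = 206.3 / 67.3 = 3.067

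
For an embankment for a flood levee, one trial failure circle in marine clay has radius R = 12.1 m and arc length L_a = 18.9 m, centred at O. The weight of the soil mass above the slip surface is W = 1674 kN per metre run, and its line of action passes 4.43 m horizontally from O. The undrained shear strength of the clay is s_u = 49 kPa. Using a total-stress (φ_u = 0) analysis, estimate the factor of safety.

Taking moments about the centre O, the resisting moment is provided by the undrained shear strength acting along the arc:
M_R = s_u·L_a·R = 49·18.90·12.1 = 11205.8 kN·m/m
M_D = W·d = 1674·4.43 = 7415.8 kN·m/m
FS = M_R / M_D = 11205.8 / 7415.8 = 1.511

FS = 1.51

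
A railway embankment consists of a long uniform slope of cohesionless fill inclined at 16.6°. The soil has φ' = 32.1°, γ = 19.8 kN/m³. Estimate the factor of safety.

For a dry cohesionless infinite slope the factor of safety is FS = tanφ' / tanβ.
FS = tan32.1° / tan16.6° = 0.6273 / 0.2981 = 2.104

FS = 2.10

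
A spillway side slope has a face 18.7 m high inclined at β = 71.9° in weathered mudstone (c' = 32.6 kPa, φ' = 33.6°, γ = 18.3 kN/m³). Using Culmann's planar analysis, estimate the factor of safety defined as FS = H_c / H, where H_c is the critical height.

H_c = (4c'/γ) · sinβ cosφ' / [1 − cos(β − φ')]
    = (4·32.6/18.3) · sin71.9°·cos33.6° / [1 − cos38.3°]
    = 7.126 · 0.7917 / 0.2152 = 26.21 m
FS = H_c / H = 26.21 / 18.7 = 1.402

FS = 1.40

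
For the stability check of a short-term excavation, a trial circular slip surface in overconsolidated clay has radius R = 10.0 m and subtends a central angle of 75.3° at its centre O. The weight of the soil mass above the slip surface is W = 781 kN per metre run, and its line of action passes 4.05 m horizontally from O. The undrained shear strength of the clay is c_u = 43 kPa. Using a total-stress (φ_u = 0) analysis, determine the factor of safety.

Taking moments about the centre O, the resisting moment is provided by the undrained shear strength acting along the arc:
Arc length L_a = R·θ = 10.0·(75.3°·π/180) = 10.0·1.3142 = 13.14 m
M_R = c_u·L_a·R = 43·13.14·10.0 = 5651.2 kN·m/m
M_D = W·d = 781·4.05 = 3163.0 kN·m/m
FS = M_R / M_D = 5651.2 / 3163.0 = 1.787

FS = 1.79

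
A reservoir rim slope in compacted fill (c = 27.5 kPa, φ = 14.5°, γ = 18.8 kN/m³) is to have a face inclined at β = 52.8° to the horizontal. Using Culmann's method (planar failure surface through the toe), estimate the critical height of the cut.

H_c = 20.96 m

Culmann's analysis gives the critical failure plane at α_cr = (β + φ)/2 = (52.8 + 14.5)/2 = 33.6°, and the critical height
H_c = (4c/γ) · sinβ cosφ / [1 − cos(β − φ)]
    = (4·27.5/18.8) · sin52.8°·cos14.5° / [1 − cos(38.3°)]
    = 5.851 · 0.7965·0.9681 / [1 − 0.7848]
    = 5.851 · 0.7712 / 0.2152
    = 20.96 m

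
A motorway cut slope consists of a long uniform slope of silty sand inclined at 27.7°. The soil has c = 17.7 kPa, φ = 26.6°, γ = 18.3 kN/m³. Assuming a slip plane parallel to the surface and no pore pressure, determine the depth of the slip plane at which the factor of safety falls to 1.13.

Setting FS = 1.13 in FS = [c + γz cos²β tanφ] / [γz sinβ cosβ] and solving for z:
z = c / [γ cosβ (FS·sinβ − cosβ·tanφ)]
  = 17.7 / [18.3·cos27.7°·(1.13·sin27.7° − cos27.7°·tan26.6°)]
  = 17.7 / [18.3·0.8854·(1.13·0.4648 − 0.8854·0.5008)]
  = 17.7 / 1.3270 = 13.338 m

z = 13.34 m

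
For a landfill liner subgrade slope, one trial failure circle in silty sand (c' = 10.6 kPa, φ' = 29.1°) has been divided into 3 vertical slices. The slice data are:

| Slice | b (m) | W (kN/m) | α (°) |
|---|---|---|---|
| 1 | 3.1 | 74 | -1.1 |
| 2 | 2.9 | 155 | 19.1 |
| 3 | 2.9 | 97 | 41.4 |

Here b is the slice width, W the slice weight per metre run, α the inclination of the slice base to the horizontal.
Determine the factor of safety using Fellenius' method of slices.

FS = 2.38

Ordinary method of slices: FS = Σ[c'·Δl_i + (W_i cosα_i)·tanφ'] / Σ W_i sinα_i, with Δl_i = b_i / cosα_i.
Slice 1: Δl = 3.1/cos(-1.1°) = 3.101 m; N'_1 = 74·cos(-1.1°) = 74.0; c'Δl = 32.87; W sinα = -1.4
Slice 2: Δl = 2.9/cos19.1° = 3.069 m; N'_2 = 155·cos19.1° = 146.5; c'Δl = 32.53; W sinα = 50.7
Slice 3: Δl = 2.9/cos41.4° = 3.866 m; N'_3 = 97·cos41.4° = 72.8; c'Δl = 40.98; W sinα = 64.1
Σc'Δl = 106.4 kN/m; ΣN' = 293.2 kN/m; ΣW sinα = 113.4 kN/m
Resisting = 106.4 + 293.2·tan29.1° = 106.4 + 163.2 = 269.6 kN/m
FS = 269.6 / 113.4 = 2.376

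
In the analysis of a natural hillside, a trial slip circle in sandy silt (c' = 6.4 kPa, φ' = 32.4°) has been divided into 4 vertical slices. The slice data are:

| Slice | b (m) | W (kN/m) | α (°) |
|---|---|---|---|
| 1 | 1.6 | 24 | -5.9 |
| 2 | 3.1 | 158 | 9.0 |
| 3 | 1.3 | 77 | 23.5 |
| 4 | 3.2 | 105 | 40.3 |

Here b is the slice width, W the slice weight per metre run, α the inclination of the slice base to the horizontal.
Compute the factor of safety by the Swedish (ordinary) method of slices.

Ordinary method of slices: FS = Σ[c'·Δl_i + (W_i cosα_i)·tanφ'] / Σ W_i sinα_i, with Δl_i = b_i / cosα_i.
Slice 1: Δl = 1.6/cos(-5.9°) = 1.609 m; N'_1 = 24·cos(-5.9°) = 23.9; c'Δl = 10.29; W sinα = -2.5
Slice 2: Δl = 3.1/cos9.0° = 3.139 m; N'_2 = 158·cos9.0° = 156.1; c'Δl = 20.09; W sinα = 24.7
Slice 3: Δl = 1.3/cos23.5° = 1.418 m; N'_3 = 77·cos23.5° = 70.6; c'Δl = 9.07; W sinα = 30.7
Slice 4: Δl = 3.2/cos40.3° = 4.196 m; N'_4 = 105·cos40.3° = 80.1; c'Δl = 26.85; W sinα = 67.9
Σc'Δl = 66.3 kN/m; ΣN' = 330.6 kN/m; ΣW sinα = 120.9 kN/m
Resisting = 66.3 + 330.6·tan32.4° = 66.3 + 209.8 = 276.1 kN/m
FS = 276.1 / 120.9 = 2.285

FS = 2.28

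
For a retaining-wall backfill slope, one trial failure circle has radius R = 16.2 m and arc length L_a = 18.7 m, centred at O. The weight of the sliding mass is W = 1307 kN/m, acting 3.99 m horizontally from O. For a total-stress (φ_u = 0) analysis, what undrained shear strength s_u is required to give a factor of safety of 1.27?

FS = s_u·L_a·R / (W·d), so s_u = FS·W·d / (L_a·R).
s_u = 1.27·1307·3.99 / (18.70·16.2) = 6623.0 / 302.94 = 21.86 kPa

s_u = 21.9 kPa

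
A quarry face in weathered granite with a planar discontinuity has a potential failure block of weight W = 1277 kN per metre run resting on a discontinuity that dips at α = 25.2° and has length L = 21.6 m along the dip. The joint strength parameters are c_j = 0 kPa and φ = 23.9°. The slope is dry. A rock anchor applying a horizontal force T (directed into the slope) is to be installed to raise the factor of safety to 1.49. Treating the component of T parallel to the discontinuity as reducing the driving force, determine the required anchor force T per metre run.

T = 194 kN/m

Resolving forces along and normal to the sliding plane, with the horizontal anchor force T adding T·sinα to the effective normal force and T·cosα acting up the plane against the driving force:
FS = [c_jL + (W cosα + T sinα) tanφ] / [W sinα − T cosα]
Without the anchor: N' = 1155.5 kN/m, driving T_d = 543.7 kN/m, resisting R = 0·21.6 + 1155.5·tan23.9° = 512.0 kN/m, FS = 0.94.
Setting FS = 1.49 and solving for T:
1.49·(543.7 − T cos25.2°) = 512.0 + T sin25.2°·tan23.9°
T·(sin25.2°·tan23.9° + 1.49·cos25.2°) = 1.49·543.7 − 512.0
T·(0.4258·0.4431 + 1.49·0.9048) = 810.1 − 512.0 = 298.1
T·1.5369 = 298.1
T = 194.0 kN/m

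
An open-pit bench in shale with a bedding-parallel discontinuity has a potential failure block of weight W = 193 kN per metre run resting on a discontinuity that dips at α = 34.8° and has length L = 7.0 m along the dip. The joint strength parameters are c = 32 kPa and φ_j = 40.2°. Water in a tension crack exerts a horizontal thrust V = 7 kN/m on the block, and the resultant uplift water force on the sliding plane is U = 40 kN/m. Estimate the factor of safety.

Resolving the block weight along and normal to the plane and applying the Mohr–Coulomb strength on the joint:
N' = W cosα − U − V sinα = 193·cos34.8° − 40 − 7·sin34.8° = 114.5 kN/m
Driving force T = W sinα + V cosα = 193·sin34.8° + 7·cos34.8° = 115.9 kN/m
Resisting force R = c·L + N'·tanφ_j = 32·7.0 + 114.5·tan40.2° = 224.0 + 96.7 = 320.7 kN/m
FS = R / T = 320.7 / 115.9 = 2.768

FS = 2.77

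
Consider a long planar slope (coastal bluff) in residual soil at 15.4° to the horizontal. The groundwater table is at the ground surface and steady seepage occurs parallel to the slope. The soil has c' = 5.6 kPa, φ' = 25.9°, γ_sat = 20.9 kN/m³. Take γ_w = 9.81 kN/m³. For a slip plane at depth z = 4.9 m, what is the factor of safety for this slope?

FS = 1.15

With seepage parallel to the slope and the water table at the surface, the effective normal stress on the slip plane uses the buoyant unit weight γ' = γ_sat − γ_w while the driving shear stress uses γ_sat:
FS = [c' + γ' z cos²β tanφ'] / [γ_sat z sinβ cosβ]
γ' = 20.9 − 9.81 = 11.09 kN/m³
Numerator = 5.6 + 11.09·4.9·cos²15.4°·tan25.9° = 5.6 + 11.09·4.9·0.9295·0.4856 = 30.126 kPa
Denominator = 20.9·4.9·sin15.4°·cos15.4° = 20.9·4.9·0.2656·0.9641 = 26.219 kPa
FS = 30.126 / 26.219 = 1.149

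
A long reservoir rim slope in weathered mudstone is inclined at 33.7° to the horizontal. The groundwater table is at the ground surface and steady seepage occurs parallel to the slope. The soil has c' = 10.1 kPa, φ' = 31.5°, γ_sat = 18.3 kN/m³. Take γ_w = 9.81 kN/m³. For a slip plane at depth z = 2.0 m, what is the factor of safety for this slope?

FS = 1.02

With seepage parallel to the slope and the water table at the surface, the effective normal stress on the slip plane uses the buoyant unit weight γ' = γ_sat − γ_w while the driving shear stress uses γ_sat:
FS = [c' + γ' z cos²β tanφ'] / [γ_sat z sinβ cosβ]
γ' = 18.3 − 9.81 = 8.49 kN/m³
Numerator = 10.1 + 8.49·2.0·cos²33.7°·tan31.5° = 10.1 + 8.49·2.0·0.6921·0.6128 = 17.302 kPa
Denominator = 18.3·2.0·sin33.7°·cos33.7° = 18.3·2.0·0.5548·0.8320 = 16.895 kPa
FS = 17.302 / 16.895 = 1.024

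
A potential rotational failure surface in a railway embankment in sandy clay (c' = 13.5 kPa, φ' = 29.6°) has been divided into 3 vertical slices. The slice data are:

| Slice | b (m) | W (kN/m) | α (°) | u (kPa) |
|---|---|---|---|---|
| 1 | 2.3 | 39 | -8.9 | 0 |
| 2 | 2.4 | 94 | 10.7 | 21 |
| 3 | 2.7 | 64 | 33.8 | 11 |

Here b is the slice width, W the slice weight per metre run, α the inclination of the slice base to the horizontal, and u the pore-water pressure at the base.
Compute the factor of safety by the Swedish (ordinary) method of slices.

Ordinary method of slices: FS = Σ[c'·Δl_i + (W_i cosα_i − u_i·Δl_i)·tanφ'] / Σ W_i sinα_i, with Δl_i = b_i / cosα_i.
Slice 1: Δl = 2.3/cos(-8.9°) = 2.328 m; N'_1 = 39·cos(-8.9°) − 0·2.328 = 38.5; c'Δl = 31.43; W sinα = -6.0
Slice 2: Δl = 2.4/cos10.7° = 2.442 m; N'_2 = 94·cos10.7° − 21·2.442 = 41.1; c'Δl = 32.97; W sinα = 17.5
Slice 3: Δl = 2.7/cos33.8° = 3.249 m; N'_3 = 64·cos33.8° − 11·3.249 = 17.4; c'Δl = 43.86; W sinα = 35.6
Σc'Δl = 108.3 kN/m; ΣN' = 97.0 kN/m; ΣW sinα = 47.0 kN/m
Resisting = 108.3 + 97.0·tan29.6° = 108.3 + 55.1 = 163.4 kN/m
FS = 163.4 / 47.0 = 3.475

FS = 3.47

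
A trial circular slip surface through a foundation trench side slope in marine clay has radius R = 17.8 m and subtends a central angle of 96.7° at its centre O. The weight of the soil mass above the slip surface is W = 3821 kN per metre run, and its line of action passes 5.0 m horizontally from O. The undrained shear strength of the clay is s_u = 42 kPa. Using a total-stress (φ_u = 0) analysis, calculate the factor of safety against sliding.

FS = 1.18

Taking moments about the centre O, the resisting moment is provided by the undrained shear strength acting along the arc:
Arc length L_a = R·θ = 17.8·(96.7°·π/180) = 17.8·1.6877 = 30.04 m
M_R = s_u·L_a·R = 42·30.04·17.8 = 22459.1 kN·m/m
M_D = W·d = 3821·5.0 = 19105.0 kN·m/m
FS = M_R / M_D = 22459.1 / 19105.0 = 1.176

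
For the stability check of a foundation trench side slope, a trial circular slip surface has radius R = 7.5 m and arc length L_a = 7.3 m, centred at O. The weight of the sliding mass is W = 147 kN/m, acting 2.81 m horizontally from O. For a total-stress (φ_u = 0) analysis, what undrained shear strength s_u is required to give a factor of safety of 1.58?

FS = s_u·L_a·R / (W·d), so s_u = FS·W·d / (L_a·R).
s_u = 1.58·147·2.81 / (7.30·7.5) = 652.7 / 54.75 = 11.92 kPa

s_u = 11.9 kPa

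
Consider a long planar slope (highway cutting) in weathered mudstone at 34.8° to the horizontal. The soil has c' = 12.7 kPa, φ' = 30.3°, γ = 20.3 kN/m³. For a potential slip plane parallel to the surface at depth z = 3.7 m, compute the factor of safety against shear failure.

For an infinite slope with a slip plane parallel to the surface (no pore pressure): FS = [c' + γz cos²β tanφ'] / [γz sinβ cosβ].
γz = 20.3·3.7 = 75.11 kN/m²
Numerator = 12.7 + 75.11·cos²34.8°·tan30.3° = 12.7 + 75.11·0.6743·0.5844 = 42.295 kPa
Denominator = 75.11·sin34.8°·cos34.8° = 75.11·0.5707·0.8211 = 35.200 kPa
FS = 42.295 / 35.200 = 1.202

FS = 1.20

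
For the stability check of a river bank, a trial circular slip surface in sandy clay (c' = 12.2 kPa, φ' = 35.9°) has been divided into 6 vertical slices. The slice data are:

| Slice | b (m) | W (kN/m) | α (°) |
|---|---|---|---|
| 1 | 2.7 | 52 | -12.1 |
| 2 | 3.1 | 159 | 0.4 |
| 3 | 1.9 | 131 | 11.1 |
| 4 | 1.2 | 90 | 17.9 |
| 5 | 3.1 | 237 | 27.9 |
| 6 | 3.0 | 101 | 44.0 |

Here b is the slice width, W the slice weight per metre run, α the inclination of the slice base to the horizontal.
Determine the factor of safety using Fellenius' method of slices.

Ordinary method of slices: FS = Σ[c'·Δl_i + (W_i cosα_i)·tanφ'] / Σ W_i sinα_i, with Δl_i = b_i / cosα_i.
Slice 1: Δl = 2.7/cos(-12.1°) = 2.761 m; N'_1 = 52·cos(-12.1°) = 50.8; c'Δl = 33.69; W sinα = -10.9
Slice 2: Δl = 3.1/cos0.4° = 3.100 m; N'_2 = 159·cos0.4° = 159.0; c'Δl = 37.82; W sinα = 1.1
Slice 3: Δl = 1.9/cos11.1° = 1.936 m; N'_3 = 131·cos11.1° = 128.5; c'Δl = 23.62; W sinα = 25.2
Slice 4: Δl = 1.2/cos17.9° = 1.261 m; N'_4 = 90·cos17.9° = 85.6; c'Δl = 15.38; W sinα = 27.7
Slice 5: Δl = 3.1/cos27.9° = 3.508 m; N'_5 = 237·cos27.9° = 209.5; c'Δl = 42.79; W sinα = 110.9
Slice 6: Δl = 3.0/cos44.0° = 4.170 m; N'_6 = 101·cos44.0° = 72.7; c'Δl = 50.88; W sinα = 70.2
Σc'Δl = 204.2 kN/m; ΣN' = 706.1 kN/m; ΣW sinα = 224.2 kN/m
Resisting = 204.2 + 706.1·tan35.9° = 204.2 + 511.2 = 715.3 kN/m
FS = 715.3 / 224.2 = 3.191

FS = 3.19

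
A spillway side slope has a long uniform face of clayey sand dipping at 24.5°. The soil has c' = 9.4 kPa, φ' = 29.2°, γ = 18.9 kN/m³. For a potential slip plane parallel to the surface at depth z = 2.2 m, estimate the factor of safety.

FS = 1.83

For an infinite slope with a slip plane parallel to the surface (no pore pressure): FS = [c' + γz cos²β tanφ'] / [γz sinβ cosβ].
γz = 18.9·2.2 = 41.58 kN/m²
Numerator = 9.4 + 41.58·cos²24.5°·tan29.2° = 9.4 + 41.58·0.8280·0.5589 = 28.642 kPa
Denominator = 41.58·sin24.5°·cos24.5° = 41.58·0.4147·0.9100 = 15.690 kPa
FS = 28.642 / 15.690 = 1.825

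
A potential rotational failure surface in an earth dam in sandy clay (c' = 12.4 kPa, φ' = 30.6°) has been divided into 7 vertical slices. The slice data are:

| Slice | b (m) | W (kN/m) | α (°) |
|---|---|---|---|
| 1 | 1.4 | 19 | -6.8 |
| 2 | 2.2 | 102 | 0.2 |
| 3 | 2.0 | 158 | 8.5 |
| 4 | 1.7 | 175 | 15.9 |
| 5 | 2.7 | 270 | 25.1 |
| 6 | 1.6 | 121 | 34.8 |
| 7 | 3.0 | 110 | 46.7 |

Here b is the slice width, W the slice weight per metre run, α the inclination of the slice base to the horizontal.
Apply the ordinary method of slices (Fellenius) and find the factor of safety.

FS = 2.16

Ordinary method of slices: FS = Σ[c'·Δl_i + (W_i cosα_i)·tanφ'] / Σ W_i sinα_i, with Δl_i = b_i / cosα_i.
Slice 1: Δl = 1.4/cos(-6.8°) = 1.410 m; N'_1 = 19·cos(-6.8°) = 18.9; c'Δl = 17.48; W sinα = -2.2
Slice 2: Δl = 2.2/cos0.2° = 2.200 m; N'_2 = 102·cos0.2° = 102.0; c'Δl = 27.28; W sinα = 0.4
Slice 3: Δl = 2.0/cos8.5° = 2.022 m; N'_3 = 158·cos8.5° = 156.3; c'Δl = 25.08; W sinα = 23.4
Slice 4: Δl = 1.7/cos15.9° = 1.768 m; N'_4 = 175·cos15.9° = 168.3; c'Δl = 21.92; W sinα = 47.9
Slice 5: Δl = 2.7/cos25.1° = 2.982 m; N'_5 = 270·cos25.1° = 244.5; c'Δl = 36.97; W sinα = 114.5
Slice 6: Δl = 1.6/cos34.8° = 1.948 m; N'_6 = 121·cos34.8° = 99.4; c'Δl = 24.16; W sinα = 69.1
Slice 7: Δl = 3.0/cos46.7° = 4.374 m; N'_7 = 110·cos46.7° = 75.4; c'Δl = 54.24; W sinα = 80.1
Σc'Δl = 207.1 kN/m; ΣN' = 864.7 kN/m; ΣW sinα = 333.0 kN/m
Resisting = 207.1 + 864.7·tan30.6° = 207.1 + 511.4 = 718.5 kN/m
FS = 718.5 / 333.0 = 2.157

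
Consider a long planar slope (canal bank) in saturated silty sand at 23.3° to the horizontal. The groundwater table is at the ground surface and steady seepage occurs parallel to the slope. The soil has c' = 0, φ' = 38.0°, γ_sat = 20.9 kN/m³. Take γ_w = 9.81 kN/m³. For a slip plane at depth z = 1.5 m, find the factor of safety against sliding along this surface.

FS = 0.96

With seepage parallel to the slope and the water table at the surface, the effective normal stress on the slip plane uses the buoyant unit weight γ' = γ_sat − γ_w while the driving shear stress uses γ_sat:
FS = [c' + γ' z cos²β tanφ'] / [γ_sat z sinβ cosβ]
(For c' = 0 this reduces to FS = (γ'/γ_sat)·tanφ'/tanβ.)
γ' = 20.9 − 9.81 = 11.09 kN/m³
Numerator = 0.0 + 11.09·1.5·cos²23.3°·tan38.0° = 0.0 + 11.09·1.5·0.8435·0.7813 = 10.963 kPa
Denominator = 20.9·1.5·sin23.3°·cos23.3° = 20.9·1.5·0.3955·0.9184 = 11.389 kPa
FS = 10.963 / 11.389 = 0.963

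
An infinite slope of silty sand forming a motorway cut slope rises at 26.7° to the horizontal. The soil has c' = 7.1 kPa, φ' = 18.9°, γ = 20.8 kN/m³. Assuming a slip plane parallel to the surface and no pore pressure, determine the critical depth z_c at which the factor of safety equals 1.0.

z_c = 2.66 m

Setting FS = 1.00 in FS = [c' + γz cos²β tanφ'] / [γz sinβ cosβ] and solving for z:
z = c' / [γ cosβ (FS·sinβ − cosβ·tanφ')]
  = 7.1 / [20.8·cos26.7°·(1.00·sin26.7° − cos26.7°·tan18.9°)]
  = 7.1 / [20.8·0.8934·(1.00·0.4493 − 0.8934·0.3424)]
  = 7.1 / 2.6656 = 2.664 m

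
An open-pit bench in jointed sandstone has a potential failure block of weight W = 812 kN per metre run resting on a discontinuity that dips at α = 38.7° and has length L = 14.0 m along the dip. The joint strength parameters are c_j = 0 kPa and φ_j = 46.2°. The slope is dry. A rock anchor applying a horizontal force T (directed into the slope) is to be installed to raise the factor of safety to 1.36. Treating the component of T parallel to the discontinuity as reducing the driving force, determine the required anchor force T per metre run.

Resolving forces along and normal to the sliding plane, with the horizontal anchor force T adding T·sinα to the effective normal force and T·cosα acting up the plane against the driving force:
FS = [c_jL + (W cosα + T sinα) tanφ_j] / [W sinα − T cosα]
Without the anchor: N' = 633.7 kN/m, driving T_d = 507.7 kN/m, resisting R = 0·14.0 + 633.7·tan46.2° = 660.8 kN/m, FS = 1.30.
Setting FS = 1.36 and solving for T:
1.36·(507.7 − T cos38.7°) = 660.8 + T sin38.7°·tan46.2°
T·(sin38.7°·tan46.2° + 1.36·cos38.7°) = 1.36·507.7 − 660.8
T·(0.6252·1.0428 + 1.36·0.7804) = 690.5 − 660.8 = 29.6
T·1.7134 = 29.6
T = 17.3 kN/m

T = 17 kN/m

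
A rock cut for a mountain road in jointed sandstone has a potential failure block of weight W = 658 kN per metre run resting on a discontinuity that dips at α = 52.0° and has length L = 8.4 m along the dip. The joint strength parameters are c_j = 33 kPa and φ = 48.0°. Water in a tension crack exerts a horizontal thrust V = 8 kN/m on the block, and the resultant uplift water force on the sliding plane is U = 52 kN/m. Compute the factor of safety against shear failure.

FS = 1.27

Resolving the block weight along and normal to the plane and applying the Mohr–Coulomb strength on the joint:
N' = W cosα − U − V sinα = 658·cos52.0° − 52 − 8·sin52.0° = 346.8 kN/m
Driving force T = W sinα + V cosα = 658·sin52.0° + 8·cos52.0° = 523.4 kN/m
Resisting force R = c_j·L + N'·tanφ = 33·8.4 + 346.8·tan48.0° = 277.2 + 385.2 = 662.4 kN/m
FS = R / T = 662.4 / 523.4 = 1.265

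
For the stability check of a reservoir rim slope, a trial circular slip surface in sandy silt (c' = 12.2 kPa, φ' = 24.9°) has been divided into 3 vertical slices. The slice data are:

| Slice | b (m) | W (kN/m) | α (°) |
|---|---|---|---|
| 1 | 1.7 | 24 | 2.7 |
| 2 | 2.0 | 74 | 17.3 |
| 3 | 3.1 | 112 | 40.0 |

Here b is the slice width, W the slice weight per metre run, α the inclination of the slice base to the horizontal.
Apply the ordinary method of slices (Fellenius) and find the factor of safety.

Ordinary method of slices: FS = Σ[c'·Δl_i + (W_i cosα_i)·tanφ'] / Σ W_i sinα_i, with Δl_i = b_i / cosα_i.
Slice 1: Δl = 1.7/cos2.7° = 1.702 m; N'_1 = 24·cos2.7° = 24.0; c'Δl = 20.76; W sinα = 1.1
Slice 2: Δl = 2.0/cos17.3° = 2.095 m; N'_2 = 74·cos17.3° = 70.7; c'Δl = 25.56; W sinα = 22.0
Slice 3: Δl = 3.1/cos40.0° = 4.047 m; N'_3 = 112·cos40.0° = 85.8; c'Δl = 49.37; W sinα = 72.0
Σc'Δl = 95.7 kN/m; ΣN' = 180.4 kN/m; ΣW sinα = 95.1 kN/m
Resisting = 95.7 + 180.4·tan24.9° = 95.7 + 83.7 = 179.4 kN/m
FS = 179.4 / 95.1 = 1.886

FS = 1.89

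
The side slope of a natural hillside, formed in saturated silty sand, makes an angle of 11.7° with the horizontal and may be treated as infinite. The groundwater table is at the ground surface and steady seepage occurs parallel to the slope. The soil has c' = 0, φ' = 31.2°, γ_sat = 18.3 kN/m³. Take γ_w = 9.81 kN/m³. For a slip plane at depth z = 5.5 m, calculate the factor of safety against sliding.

With seepage parallel to the slope and the water table at the surface, the effective normal stress on the slip plane uses the buoyant unit weight γ' = γ_sat − γ_w while the driving shear stress uses γ_sat:
FS = [c' + γ' z cos²β tanφ'] / [γ_sat z sinβ cosβ]
(For c' = 0 this reduces to FS = (γ'/γ_sat)·tanφ'/tanβ.)
γ' = 18.3 − 9.81 = 8.49 kN/m³
Numerator = 0.0 + 8.49·5.5·cos²11.7°·tan31.2° = 0.0 + 8.49·5.5·0.9589·0.6056 = 27.117 kPa
Denominator = 18.3·5.5·sin11.7°·cos11.7° = 18.3·5.5·0.2028·0.9792 = 19.986 kPa
FS = 27.117 / 19.986 = 1.357

FS = 1.36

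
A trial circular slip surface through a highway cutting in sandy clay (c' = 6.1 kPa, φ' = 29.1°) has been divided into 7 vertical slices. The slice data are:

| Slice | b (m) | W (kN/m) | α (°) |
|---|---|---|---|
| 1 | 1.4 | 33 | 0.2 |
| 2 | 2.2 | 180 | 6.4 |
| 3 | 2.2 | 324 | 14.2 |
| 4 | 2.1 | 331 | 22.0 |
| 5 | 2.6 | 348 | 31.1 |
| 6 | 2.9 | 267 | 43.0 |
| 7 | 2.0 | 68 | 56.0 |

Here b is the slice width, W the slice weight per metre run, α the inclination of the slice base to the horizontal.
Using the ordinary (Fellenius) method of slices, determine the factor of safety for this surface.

FS = 1.36

Ordinary method of slices: FS = Σ[c'·Δl_i + (W_i cosα_i)·tanφ'] / Σ W_i sinα_i, with Δl_i = b_i / cosα_i.
Slice 1: Δl = 1.4/cos0.2° = 1.400 m; N'_1 = 33·cos0.2° = 33.0; c'Δl = 8.54; W sinα = 0.1
Slice 2: Δl = 2.2/cos6.4° = 2.214 m; N'_2 = 180·cos6.4° = 178.9; c'Δl = 13.50; W sinα = 20.1
Slice 3: Δl = 2.2/cos14.2° = 2.269 m; N'_3 = 324·cos14.2° = 314.1; c'Δl = 13.84; W sinα = 79.5
Slice 4: Δl = 2.1/cos22.0° = 2.265 m; N'_4 = 331·cos22.0° = 306.9; c'Δl = 13.82; W sinα = 124.0
Slice 5: Δl = 2.6/cos31.1° = 3.036 m; N'_5 = 348·cos31.1° = 298.0; c'Δl = 18.52; W sinα = 179.8
Slice 6: Δl = 2.9/cos43.0° = 3.965 m; N'_6 = 267·cos43.0° = 195.3; c'Δl = 24.19; W sinα = 182.1
Slice 7: Δl = 2.0/cos56.0° = 3.577 m; N'_7 = 68·cos56.0° = 38.0; c'Δl = 21.82; W sinα = 56.4
Σc'Δl = 114.2 kN/m; ΣN' = 1364.2 kN/m; ΣW sinα = 641.9 kN/m
Resisting = 114.2 + 1364.2·tan29.1° = 114.2 + 759.3 = 873.5 kN/m
FS = 873.5 / 641.9 = 1.361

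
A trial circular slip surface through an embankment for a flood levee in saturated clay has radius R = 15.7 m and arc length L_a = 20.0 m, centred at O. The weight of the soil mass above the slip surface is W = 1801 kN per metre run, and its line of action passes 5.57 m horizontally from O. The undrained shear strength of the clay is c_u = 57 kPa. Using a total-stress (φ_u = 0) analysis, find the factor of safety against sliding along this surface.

FS = 1.78

Taking moments about the centre O, the resisting moment is provided by the undrained shear strength acting along the arc:
M_R = c_u·L_a·R = 57·20.00·15.7 = 17898.0 kN·m/m
M_D = W·d = 1801·5.57 = 10031.6 kN·m/m
FS = M_R / M_D = 17898.0 / 10031.6 = 1.784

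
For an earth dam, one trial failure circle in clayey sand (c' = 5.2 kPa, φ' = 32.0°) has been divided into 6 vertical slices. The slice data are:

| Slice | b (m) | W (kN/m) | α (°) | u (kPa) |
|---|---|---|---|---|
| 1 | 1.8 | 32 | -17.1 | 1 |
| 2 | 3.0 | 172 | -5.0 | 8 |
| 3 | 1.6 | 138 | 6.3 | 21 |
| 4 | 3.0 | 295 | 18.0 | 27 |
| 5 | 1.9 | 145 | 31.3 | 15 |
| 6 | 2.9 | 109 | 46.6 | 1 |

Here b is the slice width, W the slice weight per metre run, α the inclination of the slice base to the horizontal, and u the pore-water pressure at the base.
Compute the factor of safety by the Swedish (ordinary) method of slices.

FS = 2.03

Ordinary method of slices: FS = Σ[c'·Δl_i + (W_i cosα_i − u_i·Δl_i)·tanφ'] / Σ W_i sinα_i, with Δl_i = b_i / cosα_i.
Slice 1: Δl = 1.8/cos(-17.1°) = 1.883 m; N'_1 = 32·cos(-17.1°) − 1·1.883 = 28.7; c'Δl = 9.79; W sinα = -9.4
Slice 2: Δl = 3.0/cos(-5.0°) = 3.011 m; N'_2 = 172·cos(-5.0°) − 8·3.011 = 147.3; c'Δl = 15.66; W sinα = -15.0
Slice 3: Δl = 1.6/cos6.3° = 1.610 m; N'_3 = 138·cos6.3° − 21·1.610 = 103.4; c'Δl = 8.37; W sinα = 15.1
Slice 4: Δl = 3.0/cos18.0° = 3.154 m; N'_4 = 295·cos18.0° − 27·3.154 = 195.4; c'Δl = 16.40; W sinα = 91.2
Slice 5: Δl = 1.9/cos31.3° = 2.224 m; N'_5 = 145·cos31.3° − 15·2.224 = 90.5; c'Δl = 11.56; W sinα = 75.3
Slice 6: Δl = 2.9/cos46.6° = 4.221 m; N'_6 = 109·cos46.6° − 1·4.221 = 70.7; c'Δl = 21.95; W sinα = 79.2
Σc'Δl = 83.7 kN/m; ΣN' = 635.9 kN/m; ΣW sinα = 236.4 kN/m
Resisting = 83.7 + 635.9·tan32.0° = 83.7 + 397.4 = 481.1 kN/m
FS = 481.1 / 236.4 = 2.035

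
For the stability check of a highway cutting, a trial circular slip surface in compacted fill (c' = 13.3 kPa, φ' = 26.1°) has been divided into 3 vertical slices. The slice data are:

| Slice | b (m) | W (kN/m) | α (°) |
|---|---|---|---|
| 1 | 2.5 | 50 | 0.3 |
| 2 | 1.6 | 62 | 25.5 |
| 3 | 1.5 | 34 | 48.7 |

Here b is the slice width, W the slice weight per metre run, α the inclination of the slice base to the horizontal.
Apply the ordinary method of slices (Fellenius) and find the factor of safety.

FS = 2.86

Ordinary method of slices: FS = Σ[c'·Δl_i + (W_i cosα_i)·tanφ'] / Σ W_i sinα_i, with Δl_i = b_i / cosα_i.
Slice 1: Δl = 2.5/cos0.3° = 2.500 m; N'_1 = 50·cos0.3° = 50.0; c'Δl = 33.25; W sinα = 0.3
Slice 2: Δl = 1.6/cos25.5° = 1.773 m; N'_2 = 62·cos25.5° = 56.0; c'Δl = 23.58; W sinα = 26.7
Slice 3: Δl = 1.5/cos48.7° = 2.273 m; N'_3 = 34·cos48.7° = 22.4; c'Δl = 30.23; W sinα = 25.5
Σc'Δl = 87.1 kN/m; ΣN' = 128.4 kN/m; ΣW sinα = 52.5 kN/m
Resisting = 87.1 + 128.4·tan26.1° = 87.1 + 62.9 = 150.0 kN/m
FS = 150.0 / 52.5 = 2.857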